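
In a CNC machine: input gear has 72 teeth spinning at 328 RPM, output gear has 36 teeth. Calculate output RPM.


Given: N1 = 72 teeth, w1 = 328 RPM, N2 = 36 teeth
Using N1*w1 = N2*w2
w2 = N1*w1 / N2
w2 = 72*328 / 36
w2 = 23616 / 36
w2 = 656 RPM

656 RPM


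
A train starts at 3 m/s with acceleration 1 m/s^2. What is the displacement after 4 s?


Given: v0 = 3 m/s, a = 1 m/s^2, t = 4 s
Using s = v0*t + (1/2)*a*t^2
s = 3*4 + (1/2)*1*4^2
s = 12 + (1/2)*16
s = 12 + 8
s = 20

20 m


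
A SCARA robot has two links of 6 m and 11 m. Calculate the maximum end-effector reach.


Given: L1 = 6 m, L2 = 11 m
For a 2-link planar arm, max reach = L1 + L2 (fully extended)
Max reach = 6 + 11
Max reach = 17 m

17 m


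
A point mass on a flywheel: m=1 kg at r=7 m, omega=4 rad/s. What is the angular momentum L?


Given: m = 1 kg, r = 7 m, omega = 4 rad/s
For a point mass: I = m*r^2
I = 1*7^2 = 1*49 = 49
L = I*omega = 49*4
L = 196 kg*m^2/s

196 kg*m^2/s


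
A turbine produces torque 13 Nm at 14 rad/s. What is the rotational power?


Given: tau = 13 Nm, omega = 14 rad/s
Using P = tau * omega
P = 13 * 14
P = 182 W

182 W


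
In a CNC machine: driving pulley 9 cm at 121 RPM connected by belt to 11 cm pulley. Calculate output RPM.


Given: D1 = 9 cm, w1 = 121 RPM, D2 = 11 cm
Using D1*w1 = D2*w2
w2 = D1*w1 / D2
w2 = 9*121 / 11
w2 = 1089 / 11
w2 = 99 RPM

99 RPM


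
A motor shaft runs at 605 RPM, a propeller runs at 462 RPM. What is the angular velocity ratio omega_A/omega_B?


Given: RPM_A = 605, RPM_B = 462
omega = 2*pi*RPM/60, so omega_A/omega_B = RPM_A / RPM_B
omega_A/omega_B = 605 / 462
omega_A/omega_B = 55/42

55/42


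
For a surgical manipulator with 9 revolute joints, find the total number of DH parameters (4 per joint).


Given: 9 joints, 4 DH parameters per joint (d, theta, a, alpha)
Total DH parameters = number_of_joints * 4
Total = 9 * 4
Total = 36

36


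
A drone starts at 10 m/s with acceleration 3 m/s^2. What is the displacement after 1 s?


Given: v0 = 10 m/s, a = 3 m/s^2, t = 1 s
Using s = v0*t + (1/2)*a*t^2
s = 10*1 + (1/2)*3*1^2
s = 10 + (1/2)*3
s = 10 + 3/2
s = 23/2

23/2 m


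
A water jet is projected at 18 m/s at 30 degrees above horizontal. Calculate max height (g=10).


Given: v0 = 18 m/s, theta = 30 deg, g = 10 m/s^2
sin^2(30) = 1/4
Using H = v0^2 * sin^2(theta) / (2*g)
H = 18^2 * 1/4 / (2*10)
H = 324 * 1/4 / 20
H = 81 / 20
H = 81/20 m

81/20 m


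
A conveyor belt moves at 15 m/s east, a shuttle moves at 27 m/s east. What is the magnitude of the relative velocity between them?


Given: v_A = 15 m/s east, v_B = 27 m/s east
Both move in the same direction; relative speed = |v_A - v_B|
|15 - 27| = |-12|
= 12 m/s

12 m/s


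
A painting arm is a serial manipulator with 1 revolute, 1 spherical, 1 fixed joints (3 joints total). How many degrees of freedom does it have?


Given: serial robot with 1 revolute, 1 spherical, 1 fixed joints
DOF contribution per joint type: revolute=1, prismatic=1, spherical=3, fixed=0
DOF = 1*1 + 1*3 + 1*0
DOF = 4

4


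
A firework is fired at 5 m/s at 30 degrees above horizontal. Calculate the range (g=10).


Given: v0 = 5 m/s, theta = 30 deg, g = 10 m/s^2
sin(2*30) = sin(60) = sqrt(3)/2
Using R = v0^2 * sin(2*theta) / g
R = 5^2 * (sqrt(3)/2) / 10
R = 25 * sqrt(3) / 20
R = 5/4*sqrt(3) m

5/4*sqrt(3) m


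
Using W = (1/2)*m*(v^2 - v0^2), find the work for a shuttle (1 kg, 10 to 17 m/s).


Given: m = 1 kg, v0 = 10 m/s, v = 17 m/s
Using W = (1/2)*m*(v^2 - v0^2)
v^2 = 17^2 = 289
v0^2 = 10^2 = 100
v^2 - v0^2 = 289 - 100 = 189
W = (1/2)*1*189 = 189/2 J

189/2 J


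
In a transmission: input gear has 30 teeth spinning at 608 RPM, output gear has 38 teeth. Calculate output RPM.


Given: N1 = 30 teeth, w1 = 608 RPM, N2 = 38 teeth
Using N1*w1 = N2*w2
w2 = N1*w1 / N2
w2 = 30*608 / 38
w2 = 18240 / 38
w2 = 480 RPM

480 RPM


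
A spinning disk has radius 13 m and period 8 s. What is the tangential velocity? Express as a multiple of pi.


Given: radius r = 13 m, period T = 8 s
Using v = 2*pi*r / T
v = 2*pi*13 / 8
v = 26*pi / 8
v = 13/4*pi m/s

13/4*pi m/s


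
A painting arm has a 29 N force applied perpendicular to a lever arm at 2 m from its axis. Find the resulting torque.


Given: F = 29 N, r = 2 m, angle = 90 deg (perpendicular)
Using tau = F * r * sin(90)
sin(90) = 1
tau = 29 * 2 * 1
tau = 58 Nm

58 Nm


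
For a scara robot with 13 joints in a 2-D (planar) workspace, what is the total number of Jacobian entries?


Given: task space dimension = 2, joints = 13
Jacobian is a 2 x 13 matrix
Total entries = rows * columns
Total = 2 * 13
Total = 26

26


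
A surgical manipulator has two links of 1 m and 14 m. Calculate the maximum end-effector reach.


Given: L1 = 1 m, L2 = 14 m
For a 2-link planar arm, max reach = L1 + L2 (fully extended)
Max reach = 1 + 14
Max reach = 15 m

15 m


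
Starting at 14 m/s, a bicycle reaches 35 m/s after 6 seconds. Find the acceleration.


Given: initial velocity v0 = 14 m/s, final velocity v = 35 m/s, time t = 6 s
Using a = (v - v0) / t
a = (35 - 14) / 6
a = 21 / 6
a = 7/2 m/s^2

7/2 m/s^2


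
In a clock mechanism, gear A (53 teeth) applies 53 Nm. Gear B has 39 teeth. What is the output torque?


Given: N1 = 53, N2 = 39, T1 = 53 Nm
Using T2/T1 = N2/N1
T2 = T1 * N2 / N1
T2 = 53 * 39 / 53
T2 = 2067 / 53
T2 = 39 Nm

39 Nm


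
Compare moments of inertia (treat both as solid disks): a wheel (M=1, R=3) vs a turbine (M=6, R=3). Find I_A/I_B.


Given: M1=1 kg, R1=3 m, M2=6 kg, R2=3 m
For a disk: I = (1/2)*M*R^2, so I_A/I_B = (M1*R1^2)/(M2*R2^2)
M1*R1^2 = 1*9 = 9
M2*R2^2 = 6*9 = 54
I_A/I_B = 9/54 = 1/6

1/6


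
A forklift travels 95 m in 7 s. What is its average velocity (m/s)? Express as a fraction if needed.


Given: distance d = 95 m, time t = 7 s
Using v = d / t
v = 95 / 7
v = 95/7 m/s

95/7 m/s


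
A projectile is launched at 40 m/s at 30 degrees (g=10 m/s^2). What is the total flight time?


Given: v0 = 40 m/s, theta = 30 deg, g = 10 m/s^2
sin(30) = 1/2
Using T = 2*v0*sin(theta) / g
T = 2*40*1/2 / 10
T = 40 / 10
T = 4 s

4 s


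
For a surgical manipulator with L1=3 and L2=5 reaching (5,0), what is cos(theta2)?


Given: L1 = 3, L2 = 5, target (x, y) = (5, 0)
Using cos(theta2) = (x^2 + y^2 - L1^2 - L2^2) / (2*L1*L2)
x^2 + y^2 = 5^2 + 0 = 25
L1^2 + L2^2 = 9 + 25 = 34
Numerator = 25 - 34 = -9
Denominator = 2*3*5 = 30
cos(theta2) = -9/30 = -3/10

-3/10


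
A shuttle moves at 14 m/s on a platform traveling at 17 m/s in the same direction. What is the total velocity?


Given: object velocity = 14 m/s, platform velocity = 17 m/s (same direction)
Using classical velocity addition: v_total = v_object + v_platform
v_total = 14 + 17
v_total = 31 m/s

31 m/s


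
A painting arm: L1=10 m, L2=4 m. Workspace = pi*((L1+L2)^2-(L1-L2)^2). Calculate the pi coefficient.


Given: L1 = 10, L2 = 4
(L1+L2)^2 = (14)^2 = 196
(L1-L2)^2 = (6)^2 = 36
Difference = 196 - 36 = 160
This equals 4*L1*L2 = 4*10*4 = 160
Workspace area = 160*pi

160


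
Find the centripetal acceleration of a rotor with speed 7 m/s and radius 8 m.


Given: v = 7 m/s, r = 8 m
Using a_c = v^2 / r
a_c = 7^2 / 8
a_c = 49 / 8
a_c = 49/8 m/s^2

49/8 m/s^2


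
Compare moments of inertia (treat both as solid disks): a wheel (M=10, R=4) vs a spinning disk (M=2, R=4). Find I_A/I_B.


Given: M1=10 kg, R1=4 m, M2=2 kg, R2=4 m
For a disk: I = (1/2)*M*R^2, so I_A/I_B = (M1*R1^2)/(M2*R2^2)
M1*R1^2 = 10*16 = 160
M2*R2^2 = 2*16 = 32
I_A/I_B = 160/32 = 5

5


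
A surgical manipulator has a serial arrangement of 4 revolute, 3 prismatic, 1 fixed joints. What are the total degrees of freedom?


Given: serial robot with 4 revolute, 3 prismatic, 1 fixed joints
DOF contribution per joint type: revolute=1, prismatic=1, spherical=3, fixed=0
DOF = 4*1 + 3*1 + 1*0
DOF = 7

7


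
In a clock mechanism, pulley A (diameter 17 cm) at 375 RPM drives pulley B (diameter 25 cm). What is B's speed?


Given: D1 = 17 cm, w1 = 375 RPM, D2 = 25 cm
Using D1*w1 = D2*w2
w2 = D1*w1 / D2
w2 = 17*375 / 25
w2 = 6375 / 25
w2 = 255 RPM

255 RPM


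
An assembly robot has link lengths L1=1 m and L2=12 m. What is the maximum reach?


Given: L1 = 1 m, L2 = 12 m
For a 2-link planar arm, max reach = L1 + L2 (fully extended)
Max reach = 1 + 12
Max reach = 13 m

13 m


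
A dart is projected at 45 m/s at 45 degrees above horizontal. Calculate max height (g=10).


Given: v0 = 45 m/s, theta = 45 deg, g = 10 m/s^2
sin^2(45) = 1/2
Using H = v0^2 * sin^2(theta) / (2*g)
H = 45^2 * 1/2 / (2*10)
H = 2025 * 1/2 / 20
H = 2025/2 / 20
H = 405/8 m

405/8 m


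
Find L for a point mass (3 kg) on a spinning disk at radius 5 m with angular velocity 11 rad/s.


Given: m = 3 kg, r = 5 m, omega = 11 rad/s
For a point mass: I = m*r^2
I = 3*5^2 = 3*25 = 75
L = I*omega = 75*11
L = 825 kg*m^2/s

825 kg*m^2/s


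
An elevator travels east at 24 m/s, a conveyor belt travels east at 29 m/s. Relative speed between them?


Given: v_A = 24 m/s east, v_B = 29 m/s east
Both move in the same direction; relative speed = |v_A - v_B|
|24 - 29| = |-5|
= 5 m/s

5 m/s


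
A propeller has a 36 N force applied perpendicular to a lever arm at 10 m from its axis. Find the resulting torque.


Given: F = 36 N, r = 10 m, angle = 90 deg (perpendicular)
Using tau = F * r * sin(90)
sin(90) = 1
tau = 36 * 10 * 1
tau = 360 Nm

360 Nm


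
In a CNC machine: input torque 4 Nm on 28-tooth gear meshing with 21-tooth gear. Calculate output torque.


Given: N1 = 28, N2 = 21, T1 = 4 Nm
Using T2/T1 = N2/N1
T2 = T1 * N2 / N1
T2 = 4 * 21 / 28
T2 = 84 / 28
T2 = 3 Nm

3 Nm


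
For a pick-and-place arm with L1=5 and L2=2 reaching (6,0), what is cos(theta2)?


Given: L1 = 5, L2 = 2, target (x, y) = (6, 0)
Using cos(theta2) = (x^2 + y^2 - L1^2 - L2^2) / (2*L1*L2)
x^2 + y^2 = 6^2 + 0 = 36
L1^2 + L2^2 = 25 + 4 = 29
Numerator = 36 - 29 = 7
Denominator = 2*5*2 = 20
cos(theta2) = 7/20 = 7/20

7/20


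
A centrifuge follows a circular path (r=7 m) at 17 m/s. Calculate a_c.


Given: v = 17 m/s, r = 7 m
Using a_c = v^2 / r
a_c = 17^2 / 7
a_c = 289 / 7
a_c = 289/7 m/s^2

289/7 m/s^2


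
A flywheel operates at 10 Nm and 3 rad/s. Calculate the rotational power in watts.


Given: tau = 10 Nm, omega = 3 rad/s
Using P = tau * omega
P = 10 * 3
P = 30 W

30 W


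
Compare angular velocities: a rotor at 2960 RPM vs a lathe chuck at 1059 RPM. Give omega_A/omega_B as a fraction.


Given: RPM_A = 2960, RPM_B = 1059
omega = 2*pi*RPM/60, so omega_A/omega_B = RPM_A / RPM_B
omega_A/omega_B = 2960 / 1059
omega_A/omega_B = 2960/1059

2960/1059


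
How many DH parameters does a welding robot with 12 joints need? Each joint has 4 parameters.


Given: 12 joints, 4 DH parameters per joint (d, theta, a, alpha)
Total DH parameters = number_of_joints * 4
Total = 12 * 4
Total = 48

48


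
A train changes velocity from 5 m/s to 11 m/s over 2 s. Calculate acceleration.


Given: initial velocity v0 = 5 m/s, final velocity v = 11 m/s, time t = 2 s
Using a = (v - v0) / t
a = (11 - 5) / 2
a = 6 / 2
a = 3 m/s^2

3 m/s^2


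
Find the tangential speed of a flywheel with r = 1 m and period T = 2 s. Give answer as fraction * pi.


Given: radius r = 1 m, period T = 2 s
Using v = 2*pi*r / T
v = 2*pi*1 / 2
v = 2*pi / 2
v = 1*pi m/s

1*pi m/s


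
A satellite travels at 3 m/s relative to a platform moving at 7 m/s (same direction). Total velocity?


Given: object velocity = 3 m/s, platform velocity = 7 m/s (same direction)
Using classical velocity addition: v_total = v_object + v_platform
v_total = 3 + 7
v_total = 10 m/s

10 m/s


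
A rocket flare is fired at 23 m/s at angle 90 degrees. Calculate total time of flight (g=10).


Given: v0 = 23 m/s, theta = 90 deg, g = 10 m/s^2
sin(90) = 1
Using T = 2*v0*sin(theta) / g
T = 2*23*1 / 10
T = 46 / 10
T = 23/5 s

23/5 s


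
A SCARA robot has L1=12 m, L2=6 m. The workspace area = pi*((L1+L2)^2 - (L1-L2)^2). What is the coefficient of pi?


Given: L1 = 12, L2 = 6
(L1+L2)^2 = (18)^2 = 324
(L1-L2)^2 = (6)^2 = 36
Difference = 324 - 36 = 288
This equals 4*L1*L2 = 4*12*6 = 288
Workspace area = 288*pi

288


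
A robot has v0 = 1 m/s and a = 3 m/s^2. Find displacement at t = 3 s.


Given: v0 = 1 m/s, a = 3 m/s^2, t = 3 s
Using s = v0*t + (1/2)*a*t^2
s = 1*3 + (1/2)*3*3^2
s = 3 + (1/2)*27
s = 3 + 27/2
s = 33/2

33/2 m


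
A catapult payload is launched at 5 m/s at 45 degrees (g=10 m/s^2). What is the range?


Given: v0 = 5 m/s, theta = 45 deg, g = 10 m/s^2
sin(2*45) = sin(90) = 1
Using R = v0^2 * sin(2*theta) / g
R = 5^2 * 1 / 10
R = 25 / 10
R = 5/2 m

5/2 m


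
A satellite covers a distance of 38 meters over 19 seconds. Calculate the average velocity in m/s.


Given: distance d = 38 m, time t = 19 s
Using v = d / t
v = 38 / 19
v = 2 m/s

2 m/s


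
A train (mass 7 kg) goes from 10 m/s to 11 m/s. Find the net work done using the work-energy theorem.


Given: m = 7 kg, v0 = 10 m/s, v = 11 m/s
Using W = (1/2)*m*(v^2 - v0^2)
v^2 = 11^2 = 121
v0^2 = 10^2 = 100
v^2 - v0^2 = 121 - 100 = 21
W = (1/2)*7*21 = 147/2 J

147/2 J


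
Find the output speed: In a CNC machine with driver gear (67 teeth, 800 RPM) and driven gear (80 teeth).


Given: N1 = 67 teeth, w1 = 800 RPM, N2 = 80 teeth
Using N1*w1 = N2*w2
w2 = N1*w1 / N2
w2 = 67*800 / 80
w2 = 53600 / 80
w2 = 670 RPM

670 RPM


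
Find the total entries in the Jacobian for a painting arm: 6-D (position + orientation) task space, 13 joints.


Given: task space dimension = 6, joints = 13
Jacobian is a 6 x 13 matrix
Total entries = rows * columns
Total = 6 * 13
Total = 78

78


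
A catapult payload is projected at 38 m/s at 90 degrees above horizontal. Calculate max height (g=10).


Given: v0 = 38 m/s, theta = 90 deg, g = 10 m/s^2
sin^2(90) = 1
Using H = v0^2 * sin^2(theta) / (2*g)
H = 38^2 * 1 / (2*10)
H = 1444 * 1 / 20
H = 1444 / 20
H = 361/5 m

361/5 m


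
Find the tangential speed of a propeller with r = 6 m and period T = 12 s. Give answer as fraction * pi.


Given: radius r = 6 m, period T = 12 s
Using v = 2*pi*r / T
v = 2*pi*6 / 12
v = 12*pi / 12
v = 1*pi m/s

1*pi m/s


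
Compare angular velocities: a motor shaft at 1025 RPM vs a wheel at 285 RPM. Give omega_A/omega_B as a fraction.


Given: RPM_A = 1025, RPM_B = 285
omega = 2*pi*RPM/60, so omega_A/omega_B = RPM_A / RPM_B
omega_A/omega_B = 1025 / 285
omega_A/omega_B = 205/57

205/57


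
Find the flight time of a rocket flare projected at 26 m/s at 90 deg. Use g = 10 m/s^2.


Given: v0 = 26 m/s, theta = 90 deg, g = 10 m/s^2
sin(90) = 1
Using T = 2*v0*sin(theta) / g
T = 2*26*1 / 10
T = 52 / 10
T = 26/5 s

26/5 s


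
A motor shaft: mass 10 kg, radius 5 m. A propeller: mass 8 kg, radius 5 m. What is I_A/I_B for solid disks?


Given: M1=10 kg, R1=5 m, M2=8 kg, R2=5 m
For a disk: I = (1/2)*M*R^2, so I_A/I_B = (M1*R1^2)/(M2*R2^2)
M1*R1^2 = 10*25 = 250
M2*R2^2 = 8*25 = 200
I_A/I_B = 250/200 = 5/4

5/4


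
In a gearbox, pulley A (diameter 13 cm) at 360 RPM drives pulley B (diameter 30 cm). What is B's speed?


Given: D1 = 13 cm, w1 = 360 RPM, D2 = 30 cm
Using D1*w1 = D2*w2
w2 = D1*w1 / D2
w2 = 13*360 / 30
w2 = 4680 / 30
w2 = 156 RPM

156 RPM


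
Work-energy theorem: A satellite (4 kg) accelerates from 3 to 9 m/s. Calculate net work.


Given: m = 4 kg, v0 = 3 m/s, v = 9 m/s
Using W = (1/2)*m*(v^2 - v0^2)
v^2 = 9^2 = 81
v0^2 = 3^2 = 9
v^2 - v0^2 = 81 - 9 = 72
W = (1/2)*4*72 = 144 J

144 J


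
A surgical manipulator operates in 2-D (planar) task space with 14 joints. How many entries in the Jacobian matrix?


Given: task space dimension = 2, joints = 14
Jacobian is a 2 x 14 matrix
Total entries = rows * columns
Total = 2 * 14
Total = 28

28


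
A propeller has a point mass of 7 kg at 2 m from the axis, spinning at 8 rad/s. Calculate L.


Given: m = 7 kg, r = 2 m, omega = 8 rad/s
For a point mass: I = m*r^2
I = 7*2^2 = 7*4 = 28
L = I*omega = 28*8
L = 224 kg*m^2/s

224 kg*m^2/s


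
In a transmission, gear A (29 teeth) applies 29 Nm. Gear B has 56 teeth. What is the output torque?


Given: N1 = 29, N2 = 56, T1 = 29 Nm
Using T2/T1 = N2/N1
T2 = T1 * N2 / N1
T2 = 29 * 56 / 29
T2 = 1624 / 29
T2 = 56 Nm

56 Nm


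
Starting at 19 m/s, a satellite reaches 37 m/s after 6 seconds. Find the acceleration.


Given: initial velocity v0 = 19 m/s, final velocity v = 37 m/s, time t = 6 s
Using a = (v - v0) / t
a = (37 - 19) / 6
a = 18 / 6
a = 3 m/s^2

3 m/s^2


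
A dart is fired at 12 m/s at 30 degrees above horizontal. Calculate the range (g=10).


Given: v0 = 12 m/s, theta = 30 deg, g = 10 m/s^2
sin(2*30) = sin(60) = sqrt(3)/2
Using R = v0^2 * sin(2*theta) / g
R = 12^2 * (sqrt(3)/2) / 10
R = 144 * sqrt(3) / 20
R = 36/5*sqrt(3) m

36/5*sqrt(3) m


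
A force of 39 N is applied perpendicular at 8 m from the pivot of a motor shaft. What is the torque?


Given: F = 39 N, r = 8 m, angle = 90 deg (perpendicular)
Using tau = F * r * sin(90)
sin(90) = 1
tau = 39 * 8 * 1
tau = 312 Nm

312 Nm


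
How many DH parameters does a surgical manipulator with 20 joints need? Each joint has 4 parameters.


Given: 20 joints, 4 DH parameters per joint (d, theta, a, alpha)
Total DH parameters = number_of_joints * 4
Total = 20 * 4
Total = 80

80


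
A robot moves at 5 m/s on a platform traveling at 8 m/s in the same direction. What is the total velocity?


Given: object velocity = 5 m/s, platform velocity = 8 m/s (same direction)
Using classical velocity addition: v_total = v_object + v_platform
v_total = 5 + 8
v_total = 13 m/s

13 m/s


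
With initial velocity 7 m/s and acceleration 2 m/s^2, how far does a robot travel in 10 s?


Given: v0 = 7 m/s, a = 2 m/s^2, t = 10 s
Using s = v0*t + (1/2)*a*t^2
s = 7*10 + (1/2)*2*10^2
s = 70 + (1/2)*200
s = 70 + 100
s = 170

170 m


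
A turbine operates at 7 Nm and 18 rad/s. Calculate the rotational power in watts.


Given: tau = 7 Nm, omega = 18 rad/s
Using P = tau * omega
P = 7 * 18
P = 126 W

126 W


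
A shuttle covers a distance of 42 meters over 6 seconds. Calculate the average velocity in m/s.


Given: distance d = 42 m, time t = 6 s
Using v = d / t
v = 42 / 6
v = 7 m/s

7 m/s


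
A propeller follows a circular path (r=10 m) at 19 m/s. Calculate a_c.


Given: v = 19 m/s, r = 10 m
Using a_c = v^2 / r
a_c = 19^2 / 10
a_c = 361 / 10
a_c = 361/10 m/s^2

361/10 m/s^2


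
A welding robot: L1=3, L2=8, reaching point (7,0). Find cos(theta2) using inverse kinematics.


Given: L1 = 3, L2 = 8, target (x, y) = (7, 0)
Using cos(theta2) = (x^2 + y^2 - L1^2 - L2^2) / (2*L1*L2)
x^2 + y^2 = 7^2 + 0 = 49
L1^2 + L2^2 = 9 + 64 = 73
Numerator = 49 - 73 = -24
Denominator = 2*3*8 = 48
cos(theta2) = -24/48 = -1/2

-1/2


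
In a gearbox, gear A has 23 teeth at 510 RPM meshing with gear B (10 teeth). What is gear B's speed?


Given: N1 = 23 teeth, w1 = 510 RPM, N2 = 10 teeth
Using N1*w1 = N2*w2
w2 = N1*w1 / N2
w2 = 23*510 / 10
w2 = 11730 / 10
w2 = 1173 RPM

1173 RPM


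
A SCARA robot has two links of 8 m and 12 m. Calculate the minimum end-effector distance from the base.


Given: L1 = 8 m, L2 = 12 m
For a 2-link planar arm, min reach = |L1 - L2| (second link folded back)
Min reach = |8 - 12|
Min reach = 4 m

4 m


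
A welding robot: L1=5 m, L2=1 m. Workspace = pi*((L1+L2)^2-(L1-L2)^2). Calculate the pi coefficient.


Given: L1 = 5, L2 = 1
(L1+L2)^2 = (6)^2 = 36
(L1-L2)^2 = (4)^2 = 16
Difference = 36 - 16 = 20
This equals 4*L1*L2 = 4*5*1 = 20
Workspace area = 20*pi

20


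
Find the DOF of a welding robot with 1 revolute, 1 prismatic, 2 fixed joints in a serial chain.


Given: serial robot with 1 revolute, 1 prismatic, 2 fixed joints
DOF contribution per joint type: revolute=1, prismatic=1, spherical=3, fixed=0
DOF = 1*1 + 1*1 + 2*0
DOF = 2

2


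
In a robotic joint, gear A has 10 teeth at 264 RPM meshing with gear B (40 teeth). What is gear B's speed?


Given: N1 = 10 teeth, w1 = 264 RPM, N2 = 40 teeth
Using N1*w1 = N2*w2
w2 = N1*w1 / N2
w2 = 10*264 / 40
w2 = 2640 / 40
w2 = 66 RPM

66 RPM


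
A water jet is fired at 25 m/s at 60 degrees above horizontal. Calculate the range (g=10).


Given: v0 = 25 m/s, theta = 60 deg, g = 10 m/s^2
sin(2*60) = sin(120) = sqrt(3)/2
Using R = v0^2 * sin(2*theta) / g
R = 25^2 * (sqrt(3)/2) / 10
R = 625 * sqrt(3) / 20
R = 125/4*sqrt(3) m

125/4*sqrt(3) m


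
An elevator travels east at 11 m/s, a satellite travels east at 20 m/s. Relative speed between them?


Given: v_A = 11 m/s east, v_B = 20 m/s east
Both move in the same direction; relative speed = |v_A - v_B|
|11 - 20| = |-9|
= 9 m/s

9 m/s


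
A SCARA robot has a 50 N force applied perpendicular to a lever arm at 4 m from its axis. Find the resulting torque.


Given: F = 50 N, r = 4 m, angle = 90 deg (perpendicular)
Using tau = F * r * sin(90)
sin(90) = 1
tau = 50 * 4 * 1
tau = 200 Nm

200 Nm


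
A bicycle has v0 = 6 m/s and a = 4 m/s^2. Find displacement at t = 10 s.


Given: v0 = 6 m/s, a = 4 m/s^2, t = 10 s
Using s = v0*t + (1/2)*a*t^2
s = 6*10 + (1/2)*4*10^2
s = 60 + (1/2)*400
s = 60 + 200
s = 260

260 m


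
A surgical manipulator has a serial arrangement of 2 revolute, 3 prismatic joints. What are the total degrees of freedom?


Given: serial robot with 2 revolute, 3 prismatic joints
DOF contribution per joint type: revolute=1, prismatic=1, spherical=3, fixed=0
DOF = 2*1 + 3*1
DOF = 5

5


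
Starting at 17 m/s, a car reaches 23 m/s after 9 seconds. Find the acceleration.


Given: initial velocity v0 = 17 m/s, final velocity v = 23 m/s, time t = 9 s
Using a = (v - v0) / t
a = (23 - 17) / 9
a = 6 / 9
a = 2/3 m/s^2

2/3 m/s^2


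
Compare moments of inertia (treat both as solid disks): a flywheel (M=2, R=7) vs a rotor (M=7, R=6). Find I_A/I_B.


Given: M1=2 kg, R1=7 m, M2=7 kg, R2=6 m
For a disk: I = (1/2)*M*R^2, so I_A/I_B = (M1*R1^2)/(M2*R2^2)
M1*R1^2 = 2*49 = 98
M2*R2^2 = 7*36 = 252
I_A/I_B = 98/252 = 7/18

7/18


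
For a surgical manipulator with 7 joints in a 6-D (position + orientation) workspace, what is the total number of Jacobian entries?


Given: task space dimension = 6, joints = 7
Jacobian is a 6 x 7 matrix
Total entries = rows * columns
Total = 6 * 7
Total = 42

42


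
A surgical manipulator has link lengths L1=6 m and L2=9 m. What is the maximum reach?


Given: L1 = 6 m, L2 = 9 m
For a 2-link planar arm, max reach = L1 + L2 (fully extended)
Max reach = 6 + 9
Max reach = 15 m

15 m


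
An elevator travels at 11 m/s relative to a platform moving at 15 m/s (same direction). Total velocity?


Given: object velocity = 11 m/s, platform velocity = 15 m/s (same direction)
Using classical velocity addition: v_total = v_object + v_platform
v_total = 11 + 15
v_total = 26 m/s

26 m/s


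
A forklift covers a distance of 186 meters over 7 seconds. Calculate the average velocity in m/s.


Given: distance d = 186 m, time t = 7 s
Using v = d / t
v = 186 / 7
v = 186/7 m/s

186/7 m/s


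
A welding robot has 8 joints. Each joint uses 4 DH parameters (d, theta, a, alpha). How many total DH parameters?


Given: 8 joints, 4 DH parameters per joint (d, theta, a, alpha)
Total DH parameters = number_of_joints * 4
Total = 8 * 4
Total = 32

32


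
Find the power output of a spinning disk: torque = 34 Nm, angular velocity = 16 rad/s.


Given: tau = 34 Nm, omega = 16 rad/s
Using P = tau * omega
P = 34 * 16
P = 544 W

544 W


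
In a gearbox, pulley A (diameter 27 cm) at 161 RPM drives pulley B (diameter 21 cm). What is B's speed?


Given: D1 = 27 cm, w1 = 161 RPM, D2 = 21 cm
Using D1*w1 = D2*w2
w2 = D1*w1 / D2
w2 = 27*161 / 21
w2 = 4347 / 21
w2 = 207 RPM

207 RPM


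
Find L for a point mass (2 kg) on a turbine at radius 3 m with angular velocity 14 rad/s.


Given: m = 2 kg, r = 3 m, omega = 14 rad/s
For a point mass: I = m*r^2
I = 2*3^2 = 2*9 = 18
L = I*omega = 18*14
L = 252 kg*m^2/s

252 kg*m^2/s


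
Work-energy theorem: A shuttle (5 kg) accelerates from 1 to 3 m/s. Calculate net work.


Given: m = 5 kg, v0 = 1 m/s, v = 3 m/s
Using W = (1/2)*m*(v^2 - v0^2)
v^2 = 3^2 = 9
v0^2 = 1^2 = 1
v^2 - v0^2 = 9 - 1 = 8
W = (1/2)*5*8 = 20 J

20 J


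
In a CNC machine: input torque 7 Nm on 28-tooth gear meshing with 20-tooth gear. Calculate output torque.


Given: N1 = 28, N2 = 20, T1 = 7 Nm
Using T2/T1 = N2/N1
T2 = T1 * N2 / N1
T2 = 7 * 20 / 28
T2 = 140 / 28
T2 = 5 Nm

5 Nm


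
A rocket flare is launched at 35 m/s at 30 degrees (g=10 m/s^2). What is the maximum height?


Given: v0 = 35 m/s, theta = 30 deg, g = 10 m/s^2
sin^2(30) = 1/4
Using H = v0^2 * sin^2(theta) / (2*g)
H = 35^2 * 1/4 / (2*10)
H = 1225 * 1/4 / 20
H = 1225/4 / 20
H = 245/16 m

245/16 m


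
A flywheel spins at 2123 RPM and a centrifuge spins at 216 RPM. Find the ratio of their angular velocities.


Given: RPM_A = 2123, RPM_B = 216
omega = 2*pi*RPM/60, so omega_A/omega_B = RPM_A / RPM_B
omega_A/omega_B = 2123 / 216
omega_A/omega_B = 2123/216

2123/216


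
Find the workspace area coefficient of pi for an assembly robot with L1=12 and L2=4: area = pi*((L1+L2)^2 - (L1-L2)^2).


Given: L1 = 12, L2 = 4
(L1+L2)^2 = (16)^2 = 256
(L1-L2)^2 = (8)^2 = 64
Difference = 256 - 64 = 192
This equals 4*L1*L2 = 4*12*4 = 192
Workspace area = 192*pi

192


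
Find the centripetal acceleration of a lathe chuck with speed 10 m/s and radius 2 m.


Given: v = 10 m/s, r = 2 m
Using a_c = v^2 / r
a_c = 10^2 / 2
a_c = 100 / 2
a_c = 50 m/s^2

50 m/s^2


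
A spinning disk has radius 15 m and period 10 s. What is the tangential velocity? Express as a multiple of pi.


Given: radius r = 15 m, period T = 10 s
Using v = 2*pi*r / T
v = 2*pi*15 / 10
v = 30*pi / 10
v = 3*pi m/s

3*pi m/s


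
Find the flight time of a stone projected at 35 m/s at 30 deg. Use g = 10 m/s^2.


Given: v0 = 35 m/s, theta = 30 deg, g = 10 m/s^2
sin(30) = 1/2
Using T = 2*v0*sin(theta) / g
T = 2*35*1/2 / 10
T = 35 / 10
T = 7/2 s

7/2 s


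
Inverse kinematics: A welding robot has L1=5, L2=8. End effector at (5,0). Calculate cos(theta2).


Given: L1 = 5, L2 = 8, target (x, y) = (5, 0)
Using cos(theta2) = (x^2 + y^2 - L1^2 - L2^2) / (2*L1*L2)
x^2 + y^2 = 5^2 + 0 = 25
L1^2 + L2^2 = 25 + 64 = 89
Numerator = 25 - 89 = -64
Denominator = 2*5*8 = 80
cos(theta2) = -64/80 = -4/5

-4/5


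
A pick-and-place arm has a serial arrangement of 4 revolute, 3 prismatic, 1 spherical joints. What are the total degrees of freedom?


Given: serial robot with 4 revolute, 3 prismatic, 1 spherical joints
DOF contribution per joint type: revolute=1, prismatic=1, spherical=3, fixed=0
DOF = 4*1 + 3*1 + 1*3
DOF = 10

10


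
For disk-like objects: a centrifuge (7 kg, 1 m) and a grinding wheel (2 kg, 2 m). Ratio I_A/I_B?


Given: M1=7 kg, R1=1 m, M2=2 kg, R2=2 m
For a disk: I = (1/2)*M*R^2, so I_A/I_B = (M1*R1^2)/(M2*R2^2)
M1*R1^2 = 7*1 = 7
M2*R2^2 = 2*4 = 8
I_A/I_B = 7/8 = 7/8

7/8


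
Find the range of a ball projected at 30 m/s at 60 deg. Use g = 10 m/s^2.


Given: v0 = 30 m/s, theta = 60 deg, g = 10 m/s^2
sin(2*60) = sin(120) = sqrt(3)/2
Using R = v0^2 * sin(2*theta) / g
R = 30^2 * (sqrt(3)/2) / 10
R = 900 * sqrt(3) / 20
R = 45*sqrt(3) m

45*sqrt(3) m


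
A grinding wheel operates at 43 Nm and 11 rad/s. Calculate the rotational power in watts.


Given: tau = 43 Nm, omega = 11 rad/s
Using P = tau * omega
P = 43 * 11
P = 473 W

473 W


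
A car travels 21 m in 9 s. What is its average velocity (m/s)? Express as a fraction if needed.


Given: distance d = 21 m, time t = 9 s
Using v = d / t
v = 21 / 9
v = 7/3 m/s

7/3 m/s


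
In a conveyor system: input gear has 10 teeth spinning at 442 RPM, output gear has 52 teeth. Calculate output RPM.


Given: N1 = 10 teeth, w1 = 442 RPM, N2 = 52 teeth
Using N1*w1 = N2*w2
w2 = N1*w1 / N2
w2 = 10*442 / 52
w2 = 4420 / 52
w2 = 85 RPM

85 RPM


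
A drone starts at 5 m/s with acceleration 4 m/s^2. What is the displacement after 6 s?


Given: v0 = 5 m/s, a = 4 m/s^2, t = 6 s
Using s = v0*t + (1/2)*a*t^2
s = 5*6 + (1/2)*4*6^2
s = 30 + (1/2)*144
s = 30 + 72
s = 102

102 m


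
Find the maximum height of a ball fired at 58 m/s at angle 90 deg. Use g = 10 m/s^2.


Given: v0 = 58 m/s, theta = 90 deg, g = 10 m/s^2
sin^2(90) = 1
Using H = v0^2 * sin^2(theta) / (2*g)
H = 58^2 * 1 / (2*10)
H = 3364 * 1 / 20
H = 3364 / 20
H = 841/5 m

841/5 m


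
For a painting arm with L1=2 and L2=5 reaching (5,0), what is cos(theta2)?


Given: L1 = 2, L2 = 5, target (x, y) = (5, 0)
Using cos(theta2) = (x^2 + y^2 - L1^2 - L2^2) / (2*L1*L2)
x^2 + y^2 = 5^2 + 0 = 25
L1^2 + L2^2 = 4 + 25 = 29
Numerator = 25 - 29 = -4
Denominator = 2*2*5 = 20
cos(theta2) = -4/20 = -1/5

-1/5


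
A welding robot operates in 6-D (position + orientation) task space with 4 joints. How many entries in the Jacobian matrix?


Given: task space dimension = 6, joints = 4
Jacobian is a 6 x 4 matrix
Total entries = rows * columns
Total = 6 * 4
Total = 24

24


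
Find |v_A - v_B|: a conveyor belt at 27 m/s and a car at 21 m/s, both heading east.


Given: v_A = 27 m/s east, v_B = 21 m/s east
Both move in the same direction; relative speed = |v_A - v_B|
|27 - 21| = |6|
= 6 m/s

6 m/s


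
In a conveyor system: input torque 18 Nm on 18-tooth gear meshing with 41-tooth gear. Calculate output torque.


Given: N1 = 18, N2 = 41, T1 = 18 Nm
Using T2/T1 = N2/N1
T2 = T1 * N2 / N1
T2 = 18 * 41 / 18
T2 = 738 / 18
T2 = 41 Nm

41 Nm


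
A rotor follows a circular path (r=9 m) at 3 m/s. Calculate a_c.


Given: v = 3 m/s, r = 9 m
Using a_c = v^2 / r
a_c = 3^2 / 9
a_c = 9 / 9
a_c = 1 m/s^2

1 m/s^2


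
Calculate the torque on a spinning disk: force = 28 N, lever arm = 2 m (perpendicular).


Given: F = 28 N, r = 2 m, angle = 90 deg (perpendicular)
Using tau = F * r * sin(90)
sin(90) = 1
tau = 28 * 2 * 1
tau = 56 Nm

56 Nm


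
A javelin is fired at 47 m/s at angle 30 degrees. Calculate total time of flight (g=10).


Given: v0 = 47 m/s, theta = 30 deg, g = 10 m/s^2
sin(30) = 1/2
Using T = 2*v0*sin(theta) / g
T = 2*47*1/2 / 10
T = 47 / 10
T = 47/10 s

47/10 s


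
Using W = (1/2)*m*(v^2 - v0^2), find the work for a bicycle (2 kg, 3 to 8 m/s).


Given: m = 2 kg, v0 = 3 m/s, v = 8 m/s
Using W = (1/2)*m*(v^2 - v0^2)
v^2 = 8^2 = 64
v0^2 = 3^2 = 9
v^2 - v0^2 = 64 - 9 = 55
W = (1/2)*2*55 = 55 J

55 J


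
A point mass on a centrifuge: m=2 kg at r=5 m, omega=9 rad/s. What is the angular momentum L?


Given: m = 2 kg, r = 5 m, omega = 9 rad/s
For a point mass: I = m*r^2
I = 2*5^2 = 2*25 = 50
L = I*omega = 50*9
L = 450 kg*m^2/s

450 kg*m^2/s


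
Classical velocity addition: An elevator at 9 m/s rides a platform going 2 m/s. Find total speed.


Given: object velocity = 9 m/s, platform velocity = 2 m/s (same direction)
Using classical velocity addition: v_total = v_object + v_platform
v_total = 9 + 2
v_total = 11 m/s

11 m/s


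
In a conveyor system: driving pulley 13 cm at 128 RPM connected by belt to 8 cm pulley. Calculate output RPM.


Given: D1 = 13 cm, w1 = 128 RPM, D2 = 8 cm
Using D1*w1 = D2*w2
w2 = D1*w1 / D2
w2 = 13*128 / 8
w2 = 1664 / 8
w2 = 208 RPM

208 RPM


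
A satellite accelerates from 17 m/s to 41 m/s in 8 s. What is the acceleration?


Given: initial velocity v0 = 17 m/s, final velocity v = 41 m/s, time t = 8 s
Using a = (v - v0) / t
a = (41 - 17) / 8
a = 24 / 8
a = 3 m/s^2

3 m/s^2


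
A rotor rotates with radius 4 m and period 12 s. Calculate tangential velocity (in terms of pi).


Given: radius r = 4 m, period T = 12 s
Using v = 2*pi*r / T
v = 2*pi*4 / 12
v = 8*pi / 12
v = 2/3*pi m/s

2/3*pi m/s


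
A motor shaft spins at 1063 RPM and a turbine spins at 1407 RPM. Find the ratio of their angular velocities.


Given: RPM_A = 1063, RPM_B = 1407
omega = 2*pi*RPM/60, so omega_A/omega_B = RPM_A / RPM_B
omega_A/omega_B = 1063 / 1407
omega_A/omega_B = 1063/1407

1063/1407


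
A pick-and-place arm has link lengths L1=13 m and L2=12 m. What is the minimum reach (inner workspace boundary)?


Given: L1 = 13 m, L2 = 12 m
For a 2-link planar arm, min reach = |L1 - L2| (second link folded back)
Min reach = |13 - 12|
Min reach = 1 m

1 m


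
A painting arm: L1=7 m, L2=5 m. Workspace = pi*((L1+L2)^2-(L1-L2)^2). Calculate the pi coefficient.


Given: L1 = 7, L2 = 5
(L1+L2)^2 = (12)^2 = 144
(L1-L2)^2 = (2)^2 = 4
Difference = 144 - 4 = 140
This equals 4*L1*L2 = 4*7*5 = 140
Workspace area = 140*pi

140


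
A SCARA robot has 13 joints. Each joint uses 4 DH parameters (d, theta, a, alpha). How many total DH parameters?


Given: 13 joints, 4 DH parameters per joint (d, theta, a, alpha)
Total DH parameters = number_of_joints * 4
Total = 13 * 4
Total = 52

52


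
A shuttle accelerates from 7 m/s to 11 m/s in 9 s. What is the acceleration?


Given: initial velocity v0 = 7 m/s, final velocity v = 11 m/s, time t = 9 s
Using a = (v - v0) / t
a = (11 - 7) / 9
a = 4 / 9
a = 4/9 m/s^2

4/9 m/s^2


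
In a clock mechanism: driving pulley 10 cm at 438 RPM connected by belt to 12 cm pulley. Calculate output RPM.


Given: D1 = 10 cm, w1 = 438 RPM, D2 = 12 cm
Using D1*w1 = D2*w2
w2 = D1*w1 / D2
w2 = 10*438 / 12
w2 = 4380 / 12
w2 = 365 RPM

365 RPM


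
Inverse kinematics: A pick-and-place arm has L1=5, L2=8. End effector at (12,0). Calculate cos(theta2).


Given: L1 = 5, L2 = 8, target (x, y) = (12, 0)
Using cos(theta2) = (x^2 + y^2 - L1^2 - L2^2) / (2*L1*L2)
x^2 + y^2 = 12^2 + 0 = 144
L1^2 + L2^2 = 25 + 64 = 89
Numerator = 144 - 89 = 55
Denominator = 2*5*8 = 80
cos(theta2) = 55/80 = 11/16

11/16


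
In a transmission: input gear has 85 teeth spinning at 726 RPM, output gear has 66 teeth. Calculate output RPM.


Given: N1 = 85 teeth, w1 = 726 RPM, N2 = 66 teeth
Using N1*w1 = N2*w2
w2 = N1*w1 / N2
w2 = 85*726 / 66
w2 = 61710 / 66
w2 = 935 RPM

935 RPM


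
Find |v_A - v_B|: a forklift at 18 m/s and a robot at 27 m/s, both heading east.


Given: v_A = 18 m/s east, v_B = 27 m/s east
Both move in the same direction; relative speed = |v_A - v_B|
|18 - 27| = |-9|
= 9 m/s

9 m/s


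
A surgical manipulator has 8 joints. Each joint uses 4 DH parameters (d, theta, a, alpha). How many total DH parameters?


Given: 8 joints, 4 DH parameters per joint (d, theta, a, alpha)
Total DH parameters = number_of_joints * 4
Total = 8 * 4
Total = 32

32


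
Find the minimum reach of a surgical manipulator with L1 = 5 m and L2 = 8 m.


Given: L1 = 5 m, L2 = 8 m
For a 2-link planar arm, min reach = |L1 - L2| (second link folded back)
Min reach = |5 - 8|
Min reach = 3 m

3 m


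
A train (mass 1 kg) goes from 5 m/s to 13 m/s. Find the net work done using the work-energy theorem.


Given: m = 1 kg, v0 = 5 m/s, v = 13 m/s
Using W = (1/2)*m*(v^2 - v0^2)
v^2 = 13^2 = 169
v0^2 = 5^2 = 25
v^2 - v0^2 = 169 - 25 = 144
W = (1/2)*1*144 = 72 J

72 J


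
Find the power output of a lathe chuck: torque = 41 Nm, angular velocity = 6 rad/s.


Given: tau = 41 Nm, omega = 6 rad/s
Using P = tau * omega
P = 41 * 6
P = 246 W

246 W


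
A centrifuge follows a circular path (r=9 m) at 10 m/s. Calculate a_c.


Given: v = 10 m/s, r = 9 m
Using a_c = v^2 / r
a_c = 10^2 / 9
a_c = 100 / 9
a_c = 100/9 m/s^2

100/9 m/s^2


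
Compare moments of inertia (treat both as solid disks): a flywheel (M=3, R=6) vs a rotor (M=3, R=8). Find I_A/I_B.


Given: M1=3 kg, R1=6 m, M2=3 kg, R2=8 m
For a disk: I = (1/2)*M*R^2, so I_A/I_B = (M1*R1^2)/(M2*R2^2)
M1*R1^2 = 3*36 = 108
M2*R2^2 = 3*64 = 192
I_A/I_B = 108/192 = 9/16

9/16


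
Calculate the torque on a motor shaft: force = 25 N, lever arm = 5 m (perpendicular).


Given: F = 25 N, r = 5 m, angle = 90 deg (perpendicular)
Using tau = F * r * sin(90)
sin(90) = 1
tau = 25 * 5 * 1
tau = 125 Nm

125 Nm


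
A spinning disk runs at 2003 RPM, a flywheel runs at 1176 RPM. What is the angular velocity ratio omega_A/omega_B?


Given: RPM_A = 2003, RPM_B = 1176
omega = 2*pi*RPM/60, so omega_A/omega_B = RPM_A / RPM_B
omega_A/omega_B = 2003 / 1176
omega_A/omega_B = 2003/1176

2003/1176


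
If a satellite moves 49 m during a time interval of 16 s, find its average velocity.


Given: distance d = 49 m, time t = 16 s
Using v = d / t
v = 49 / 16
v = 49/16 m/s

49/16 m/s


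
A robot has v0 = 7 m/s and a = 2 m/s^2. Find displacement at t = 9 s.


Given: v0 = 7 m/s, a = 2 m/s^2, t = 9 s
Using s = v0*t + (1/2)*a*t^2
s = 7*9 + (1/2)*2*9^2
s = 63 + (1/2)*162
s = 63 + 81
s = 144

144 m


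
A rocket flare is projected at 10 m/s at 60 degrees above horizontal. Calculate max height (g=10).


Given: v0 = 10 m/s, theta = 60 deg, g = 10 m/s^2
sin^2(60) = 3/4
Using H = v0^2 * sin^2(theta) / (2*g)
H = 10^2 * 3/4 / (2*10)
H = 100 * 3/4 / 20
H = 75 / 20
H = 15/4 m

15/4 m


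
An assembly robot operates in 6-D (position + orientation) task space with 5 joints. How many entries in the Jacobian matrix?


Given: task space dimension = 6, joints = 5
Jacobian is a 6 x 5 matrix
Total entries = rows * columns
Total = 6 * 5
Total = 30

30


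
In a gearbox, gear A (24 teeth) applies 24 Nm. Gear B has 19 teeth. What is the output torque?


Given: N1 = 24, N2 = 19, T1 = 24 Nm
Using T2/T1 = N2/N1
T2 = T1 * N2 / N1
T2 = 24 * 19 / 24
T2 = 456 / 24
T2 = 19 Nm

19 Nm


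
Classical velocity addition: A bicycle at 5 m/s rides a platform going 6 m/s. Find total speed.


Given: object velocity = 5 m/s, platform velocity = 6 m/s (same direction)
Using classical velocity addition: v_total = v_object + v_platform
v_total = 5 + 6
v_total = 11 m/s

11 m/s


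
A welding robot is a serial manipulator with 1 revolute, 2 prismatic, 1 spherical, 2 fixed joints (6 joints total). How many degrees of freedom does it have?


Given: serial robot with 1 revolute, 2 prismatic, 1 spherical, 2 fixed joints
DOF contribution per joint type: revolute=1, prismatic=1, spherical=3, fixed=0
DOF = 1*1 + 2*1 + 1*3 + 2*0
DOF = 6

6


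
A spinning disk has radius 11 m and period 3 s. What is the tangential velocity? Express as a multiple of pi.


Given: radius r = 11 m, period T = 3 s
Using v = 2*pi*r / T
v = 2*pi*11 / 3
v = 22*pi / 3
v = 22/3*pi m/s

22/3*pi m/s


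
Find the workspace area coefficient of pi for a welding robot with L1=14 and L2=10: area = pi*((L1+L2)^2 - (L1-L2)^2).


Given: L1 = 14, L2 = 10
(L1+L2)^2 = (24)^2 = 576
(L1-L2)^2 = (4)^2 = 16
Difference = 576 - 16 = 560
This equals 4*L1*L2 = 4*14*10 = 560
Workspace area = 560*pi

560


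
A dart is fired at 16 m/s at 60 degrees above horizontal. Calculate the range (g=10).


Given: v0 = 16 m/s, theta = 60 deg, g = 10 m/s^2
sin(2*60) = sin(120) = sqrt(3)/2
Using R = v0^2 * sin(2*theta) / g
R = 16^2 * (sqrt(3)/2) / 10
R = 256 * sqrt(3) / 20
R = 64/5*sqrt(3) m

64/5*sqrt(3) m


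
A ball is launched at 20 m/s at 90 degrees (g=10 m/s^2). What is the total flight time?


Given: v0 = 20 m/s, theta = 90 deg, g = 10 m/s^2
sin(90) = 1
Using T = 2*v0*sin(theta) / g
T = 2*20*1 / 10
T = 40 / 10
T = 4 s

4 s


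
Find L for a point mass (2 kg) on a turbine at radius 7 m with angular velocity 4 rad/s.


Given: m = 2 kg, r = 7 m, omega = 4 rad/s
For a point mass: I = m*r^2
I = 2*7^2 = 2*49 = 98
L = I*omega = 98*4
L = 392 kg*m^2/s

392 kg*m^2/s


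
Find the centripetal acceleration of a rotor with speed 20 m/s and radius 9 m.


Given: v = 20 m/s, r = 9 m
Using a_c = v^2 / r
a_c = 20^2 / 9
a_c = 400 / 9
a_c = 400/9 m/s^2

400/9 m/s^2


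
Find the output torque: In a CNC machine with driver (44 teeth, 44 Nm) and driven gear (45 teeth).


Given: N1 = 44, N2 = 45, T1 = 44 Nm
Using T2/T1 = N2/N1
T2 = T1 * N2 / N1
T2 = 44 * 45 / 44
T2 = 1980 / 44
T2 = 45 Nm

45 Nm


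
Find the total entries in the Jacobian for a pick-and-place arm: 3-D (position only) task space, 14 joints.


Given: task space dimension = 3, joints = 14
Jacobian is a 3 x 14 matrix
Total entries = rows * columns
Total = 3 * 14
Total = 42

42
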